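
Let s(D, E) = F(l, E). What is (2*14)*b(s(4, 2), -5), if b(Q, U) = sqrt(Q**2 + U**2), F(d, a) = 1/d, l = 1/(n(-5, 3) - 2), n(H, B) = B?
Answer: 28*sqrt(26) ≈ 142.77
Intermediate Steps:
l = 1 (l = 1/(3 - 2) = 1/1 = 1)
s(D, E) = 1 (s(D, E) = 1/1 = 1)
(2*14)*b(s(4, 2), -5) = (2*14)*sqrt(1**2 + (-5)**2) = 28*sqrt(1 + 25) = 28*sqrt(26)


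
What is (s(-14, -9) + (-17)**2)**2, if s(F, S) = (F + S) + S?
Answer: 66049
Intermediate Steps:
s(F, S) = F + 2*S
(s(-14, -9) + (-17)**2)**2 = ((-14 + 2*(-9)) + (-17)**2)**2 = ((-14 - 18) + 289)**2 = (-32 + 289)**2 = 257**2 = 66049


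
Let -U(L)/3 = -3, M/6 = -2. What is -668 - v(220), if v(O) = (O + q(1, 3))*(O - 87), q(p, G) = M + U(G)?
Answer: -29529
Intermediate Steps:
M = -12 (M = 6*(-2) = -12)
U(L) = 9 (U(L) = -3*(-3) = 9)
q(p, G) = -3 (q(p, G) = -12 + 9 = -3)
v(O) = (-87 + O)*(-3 + O) (v(O) = (O - 3)*(O - 87) = (-3 + O)*(-87 + O) = (-87 + O)*(-3 + O))
-668 - v(220) = -668 - (261 + 220² - 90*220) = -668 - (261 + 48400 - 19800) = -668 - 1*28861 = -668 - 28861 = -29529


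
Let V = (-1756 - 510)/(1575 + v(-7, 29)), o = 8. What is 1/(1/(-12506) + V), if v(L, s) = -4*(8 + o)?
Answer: -18896566/28340107 ≈ -0.66678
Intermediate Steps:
v(L, s) = -64 (v(L, s) = -4*(8 + 8) = -4*16 = -64)
V = -2266/1511 (V = (-1756 - 510)/(1575 - 64) = -2266/1511 ≈ -1.4997)
1/(1/(-12506) + V) = 1/(1/(-12506) - 2266/1511) = 1/(-1/12506 - 2266/1511) = 1/(-28340107/18896566) = -18896566/28340107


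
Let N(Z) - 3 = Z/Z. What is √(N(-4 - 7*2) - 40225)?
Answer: 3*I*√4469 ≈ 200.55*I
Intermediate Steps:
N(Z) = 4 (N(Z) = 3 + Z/Z = 3 + 1 = 4)
√(N(-4 - 7*2) - 40225) = √(4 - 40225) = √(-40221) = 3*I*√4469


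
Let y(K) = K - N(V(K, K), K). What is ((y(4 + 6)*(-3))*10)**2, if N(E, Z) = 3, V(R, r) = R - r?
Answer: 44100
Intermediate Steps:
y(K) = -3 + K (y(K) = K - 1*3 = K - 3 = -3 + K)
((y(4 + 6)*(-3))*10)**2 = (((-3 + (4 + 6))*(-3))*10)**2 = (((-3 + 10)*(-3))*10)**2 = ((7*(-3))*10)**2 = (-21*10)**2 = (-210)**2 = 44100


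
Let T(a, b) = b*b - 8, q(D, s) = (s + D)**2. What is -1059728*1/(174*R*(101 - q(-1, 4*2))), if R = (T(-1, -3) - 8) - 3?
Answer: 66233/5655 ≈ 11.712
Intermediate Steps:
q(D, s) = (D + s)**2
T(a, b) = -8 + b**2 (T(a, b) = b**2 - 8 = -8 + b**2)
R = -10 (R = ((-8 + (-3)**2) - 8) - 3 = ((-8 + 9) - 8) - 3 = (1 - 8) - 3 = -7 - 3 = -10)
-1059728*1/(174*R*(101 - q(-1, 4*2))) = -1059728*(-1/(1740*(101 - (-1 + 4*2)**2))) = -1059728*(-1/(1740*(101 - (-1 + 8)**2))) = -1059728*(-1/(1740*(101 - 1*7**2))) = -1059728*(-1/(1740*(101 - 1*49))) = -1059728*(-1/(1740*(101 - 49))) = -1059728/(-10*52*174) = -1059728/((-520*174)) = -1059728/(-90480) = -1059728*(-1/90480) = 66233/5655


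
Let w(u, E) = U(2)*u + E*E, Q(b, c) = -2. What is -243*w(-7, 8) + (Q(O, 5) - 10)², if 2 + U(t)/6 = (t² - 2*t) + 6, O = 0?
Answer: 25416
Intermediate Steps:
U(t) = 24 - 12*t + 6*t² (U(t) = -12 + 6*((t² - 2*t) + 6) = -12 + 6*(6 + t² - 2*t) = -12 + (36 - 12*t + 6*t²) = 24 - 12*t + 6*t²)
w(u, E) = E² + 24*u (w(u, E) = (24 - 12*2 + 6*2²)*u + E*E = (24 - 24 + 6*4)*u + E² = (24 - 24 + 24)*u + E² = 24*u + E² = E² + 24*u)
-243*w(-7, 8) + (Q(O, 5) - 10)² = -243*(8² + 24*(-7)) + (-2 - 10)² = -243*(64 - 168) + (-12)² = -243*(-104) + 144 = 25272 + 144 = 25416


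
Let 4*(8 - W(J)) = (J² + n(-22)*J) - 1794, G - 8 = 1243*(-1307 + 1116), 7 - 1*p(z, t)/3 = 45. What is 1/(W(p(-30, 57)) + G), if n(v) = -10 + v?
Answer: -2/482219 ≈ -4.1475e-6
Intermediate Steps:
p(z, t) = -114 (p(z, t) = 21 - 3*45 = 21 - 135 = -114)
G = -237405 (G = 8 + 1243*(-1307 + 1116) = 8 + 1243*(-191) = 8 - 237413 = -237405)
W(J) = 913/2 + 8*J - J²/4 (W(J) = 8 - ((J² + (-10 - 22)*J) - 1794)/4 = 8 - ((J² - 32*J) - 1794)/4 = 8 - (-1794 + J² - 32*J)/4 = 8 + (897/2 + 8*J - J²/4) = 913/2 + 8*J - J²/4)
1/(W(p(-30, 57)) + G) = 1/((913/2 + 8*(-114) - ¼*(-114)²) - 237405) = 1/((913/2 - 912 - ¼*12996) - 237405) = 1/((913/2 - 912 - 3249) - 237405) = 1/(-7409/2 - 237405) = 1/(-482219/2) = -2/482219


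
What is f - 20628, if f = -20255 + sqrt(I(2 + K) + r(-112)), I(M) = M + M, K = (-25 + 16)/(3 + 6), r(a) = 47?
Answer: -40876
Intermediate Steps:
K = -1 (K = -9/9 = -9*1/9 = -1)
I(M) = 2*M
f = -20248 (f = -20255 + sqrt(2*(2 - 1) + 47) = -20255 + sqrt(2*1 + 47) = -20255 + sqrt(2 + 47) = -20255 + sqrt(49) = -20255 + 7 = -20248)
f - 20628 = -20248 - 20628 = -40876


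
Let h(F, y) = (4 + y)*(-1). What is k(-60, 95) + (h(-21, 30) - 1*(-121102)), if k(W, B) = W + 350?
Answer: 121358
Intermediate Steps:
h(F, y) = -4 - y
k(W, B) = 350 + W
k(-60, 95) + (h(-21, 30) - 1*(-121102)) = (350 - 60) + ((-4 - 1*30) - 1*(-121102)) = 290 + ((-4 - 30) + 121102) = 290 + (-34 + 121102) = 290 + 121068 = 121358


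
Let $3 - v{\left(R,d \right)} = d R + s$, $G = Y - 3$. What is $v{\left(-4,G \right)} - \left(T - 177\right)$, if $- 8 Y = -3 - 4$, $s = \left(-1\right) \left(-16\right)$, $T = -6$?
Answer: $\frac{323}{2} \approx 161.5$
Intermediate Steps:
$s = 16$
$Y = \frac{7}{8}$ ($Y = - \frac{-3 - 4}{8} = \left(- \frac{1}{8}\right) \left(-7\right) = \frac{7}{8} \approx 0.875$)
$G = - \frac{17}{8}$ ($G = \frac{7}{8} - 3 = - \frac{17}{8} \approx -2.125$)
$v{\left(R,d \right)} = -13 - R d$ ($v{\left(R,d \right)} = 3 - \left(d R + 16\right) = 3 - \left(R d + 16\right) = 3 - \left(16 + R d\right) = -13 - R d$)
$v{\left(-4,G \right)} - \left(T - 177\right) = \left(-13 - \left(-4\right) \left(- \frac{17}{8}\right)\right) - \left(-6 - 177\right) = \left(-13 - \frac{17}{2}\right) - -183 = - \frac{43}{2} + 183 = \frac{323}{2}$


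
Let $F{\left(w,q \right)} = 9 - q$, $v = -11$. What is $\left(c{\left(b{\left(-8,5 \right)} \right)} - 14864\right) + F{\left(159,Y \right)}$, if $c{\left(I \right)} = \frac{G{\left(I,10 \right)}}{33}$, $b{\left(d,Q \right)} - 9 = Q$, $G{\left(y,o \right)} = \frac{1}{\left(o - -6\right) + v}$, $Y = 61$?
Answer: $- \frac{2461139}{165} \approx -14916.0$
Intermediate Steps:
$G{\left(y,o \right)} = \frac{1}{-5 + o}$ ($G{\left(y,o \right)} = \frac{1}{\left(o - -6\right) - 11} = \frac{1}{\left(o + 6\right) - 11} = \frac{1}{\left(6 + o\right) - 11} = \frac{1}{-5 + o}$)
$b{\left(d,Q \right)} = 9 + Q$
$c{\left(I \right)} = \frac{1}{165}$ ($c{\left(I \right)} = \frac{1}{\left(-5 + 10\right) 33} = \frac{1}{5} \cdot \frac{1}{33} = \frac{1}{165}$)
$\left(c{\left(b{\left(-8,5 \right)} \right)} - 14864\right) + F{\left(159,Y \right)} = \left(\frac{1}{165} - 14864\right) + \left(9 - 61\right) = - \frac{2452559}{165} + \left(9 - 61\right) = - \frac{2452559}{165} - 52 = - \frac{2461139}{165}$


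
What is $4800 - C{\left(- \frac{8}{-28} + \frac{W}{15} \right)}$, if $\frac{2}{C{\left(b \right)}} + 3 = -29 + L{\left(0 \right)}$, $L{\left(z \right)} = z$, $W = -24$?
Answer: $\frac{76801}{16} \approx 4800.1$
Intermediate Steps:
$C{\left(b \right)} = - \frac{1}{16}$ ($C{\left(b \right)} = \frac{2}{-3 + \left(-29 + 0\right)} = \frac{2}{-3 - 29} = \frac{2}{-32} = 2 \left(- \frac{1}{32}\right) = - \frac{1}{16}$)
$4800 - C{\left(- \frac{8}{-28} + \frac{W}{15} \right)} = 4800 - - \frac{1}{16} = 4800 + \frac{1}{16} = \frac{76801}{16}$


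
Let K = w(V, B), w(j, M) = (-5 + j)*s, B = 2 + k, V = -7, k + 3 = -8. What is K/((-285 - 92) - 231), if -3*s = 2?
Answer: -1/76 ≈ -0.013158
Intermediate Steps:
k = -11 (k = -3 - 8 = -11)
s = -⅔ (s = -⅓*2 = -⅔ ≈ -0.66667)
B = -9 (B = 2 - 11 = -9)
w(j, M) = 10/3 - 2*j/3 (w(j, M) = (-5 + j)*(-⅔) = 10/3 - 2*j/3)
K = 8 (K = 10/3 - ⅔*(-7) = 10/3 + 14/3 = 8)
K/((-285 - 92) - 231) = 8/((-285 - 92) - 231) = 8/(-377 - 231) = 8/(-608) = 8*(-1/608) = -1/76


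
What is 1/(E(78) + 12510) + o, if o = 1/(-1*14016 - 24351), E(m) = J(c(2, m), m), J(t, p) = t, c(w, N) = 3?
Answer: 8618/160028757 ≈ 5.3853e-5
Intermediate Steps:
E(m) = 3
o = -1/38367 (o = 1/(-14016 - 24351) = 1/(-38367) = -1/38367 ≈ -2.6064e-5)
1/(E(78) + 12510) + o = 1/(3 + 12510) - 1/38367 = 1/12513 - 1/38367 = 8618/160028757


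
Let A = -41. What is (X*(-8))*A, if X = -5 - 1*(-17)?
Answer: 3936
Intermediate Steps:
X = 12 (X = -5 + 17 = 12)
(X*(-8))*A = (12*(-8))*(-41) = -96*(-41) = 3936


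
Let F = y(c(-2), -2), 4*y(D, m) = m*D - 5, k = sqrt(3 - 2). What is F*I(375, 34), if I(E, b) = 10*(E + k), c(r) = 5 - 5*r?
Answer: -32900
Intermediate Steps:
k = 1 (k = sqrt(1) = 1)
I(E, b) = 10 + 10*E (I(E, b) = 10*(E + 1) = 10*(1 + E) = 10 + 10*E)
y(D, m) = -5/4 + D*m/4 (y(D, m) = (m*D - 5)/4 = (D*m - 5)/4 = (-5 + D*m)/4 = -5/4 + D*m/4)
F = -35/4 (F = -5/4 + (1/4)*(5 - 5*(-2))*(-2) = -5/4 + (1/4)*(5 + 10)*(-2) = -5/4 + (1/4)*15*(-2) = -5/4 - 15/2 = -35/4 ≈ -8.7500)
F*I(375, 34) = -35*(10 + 10*375)/4 = -35*(10 + 3750)/4 = -35/4*3760 = -32900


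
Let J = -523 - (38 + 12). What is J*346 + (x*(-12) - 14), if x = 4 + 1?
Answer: -198332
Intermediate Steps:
x = 5
J = -573 (J = -523 - 1*50 = -523 - 50 = -573)
J*346 + (x*(-12) - 14) = -573*346 + (5*(-12) - 14) = -198258 + (-60 - 14) = -198258 - 74 = -198332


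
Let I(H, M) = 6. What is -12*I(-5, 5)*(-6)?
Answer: 432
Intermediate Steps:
-12*I(-5, 5)*(-6) = -12*6*(-6) = -72*(-6) = 432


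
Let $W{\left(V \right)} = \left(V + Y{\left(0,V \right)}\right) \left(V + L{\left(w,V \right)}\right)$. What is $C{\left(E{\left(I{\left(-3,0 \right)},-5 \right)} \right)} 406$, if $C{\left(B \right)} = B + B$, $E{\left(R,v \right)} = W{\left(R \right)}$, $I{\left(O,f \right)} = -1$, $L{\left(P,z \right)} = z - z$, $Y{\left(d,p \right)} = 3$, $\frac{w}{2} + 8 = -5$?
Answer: $-1624$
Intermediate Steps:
$w = -26$ ($w = -16 + 2 \left(-5\right) = -16 - 10 = -26$)
$L{\left(P,z \right)} = 0$
$W{\left(V \right)} = V \left(3 + V\right)$ ($W{\left(V \right)} = \left(V + 3\right) \left(V + 0\right) = \left(3 + V\right) V = V \left(3 + V\right)$)
$E{\left(R,v \right)} = R \left(3 + R\right)$
$C{\left(B \right)} = 2 B$
$C{\left(E{\left(I{\left(-3,0 \right)},-5 \right)} \right)} 406 = 2 \left(- (3 - 1)\right) 406 = 2 \left(\left(-1\right) 2\right) 406 = 2 \left(-2\right) 406 = \left(-4\right) 406 = -1624$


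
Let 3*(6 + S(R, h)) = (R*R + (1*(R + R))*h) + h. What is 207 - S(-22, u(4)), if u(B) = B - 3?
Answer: 66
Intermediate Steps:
u(B) = -3 + B
S(R, h) = -6 + h/3 + R²/3 + 2*R*h/3 (S(R, h) = -6 + ((R*R + (1*(R + R))*h) + h)/3 = -6 + ((R² + (1*(2*R))*h) + h)/3 = -6 + ((R² + (2*R)*h) + h)/3 = -6 + ((R² + 2*R*h) + h)/3 = -6 + (h + R² + 2*R*h)/3 = -6 + (h/3 + R²/3 + 2*R*h/3) = -6 + h/3 + R²/3 + 2*R*h/3)
207 - S(-22, u(4)) = 207 - (-6 + (-3 + 4)/3 + (⅓)*(-22)² + (⅔)*(-22)*(-3 + 4)) = 207 - (-6 + (⅓)*1 + (⅓)*484 + (⅔)*(-22)*1) = 207 - (-6 + ⅓ + 484/3 - 44/3) = 207 - 1*141 = 207 - 141 = 66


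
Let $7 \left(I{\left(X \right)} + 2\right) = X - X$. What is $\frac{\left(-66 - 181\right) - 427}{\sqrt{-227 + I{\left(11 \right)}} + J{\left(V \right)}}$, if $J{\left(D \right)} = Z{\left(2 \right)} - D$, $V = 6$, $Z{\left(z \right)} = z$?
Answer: $\frac{2696}{245} + \frac{674 i \sqrt{229}}{245} \approx 11.004 + 41.63 i$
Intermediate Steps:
$I{\left(X \right)} = -2$ ($I{\left(X \right)} = -2 + \frac{X - X}{7} = -2 + \frac{1}{7} \cdot 0 = -2 + 0 = -2$)
$J{\left(D \right)} = 2 - D$
$\frac{\left(-66 - 181\right) - 427}{\sqrt{-227 + I{\left(11 \right)}} + J{\left(V \right)}} = \frac{\left(-66 - 181\right) - 427}{\sqrt{-227 - 2} + \left(2 - 6\right)} = \frac{-247 - 427}{\sqrt{-229} + \left(2 - 6\right)} = - \frac{674}{i \sqrt{229} - 4} = - \frac{674}{-4 + i \sqrt{229}}$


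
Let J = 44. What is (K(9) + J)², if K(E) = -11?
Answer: 1089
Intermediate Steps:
(K(9) + J)² = (-11 + 44)² = 33² = 1089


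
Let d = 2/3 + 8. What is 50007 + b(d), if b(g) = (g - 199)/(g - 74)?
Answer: 9801943/196 ≈ 50010.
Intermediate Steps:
d = 26/3 (d = 2*(⅓) + 8 = ⅔ + 8 = 26/3 ≈ 8.6667)
b(g) = (-199 + g)/(-74 + g)
50007 + b(d) = 50007 + (-199 + 26/3)/(-74 + 26/3) = 50007 - 571/3/(-196/3) = 50007 - 3/196*(-571/3) = 50007 + 571/196 = 9801943/196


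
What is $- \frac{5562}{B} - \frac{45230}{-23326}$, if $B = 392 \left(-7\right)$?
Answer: $\frac{63462583}{16001636} \approx 3.966$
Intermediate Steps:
$B = -2744$
$- \frac{5562}{B} - \frac{45230}{-23326} = - \frac{5562}{-2744} - \frac{45230}{-23326} = \left(-5562\right) \left(- \frac{1}{2744}\right) - - \frac{22615}{11663} = \frac{2781}{1372} + \frac{22615}{11663} = \frac{63462583}{16001636}$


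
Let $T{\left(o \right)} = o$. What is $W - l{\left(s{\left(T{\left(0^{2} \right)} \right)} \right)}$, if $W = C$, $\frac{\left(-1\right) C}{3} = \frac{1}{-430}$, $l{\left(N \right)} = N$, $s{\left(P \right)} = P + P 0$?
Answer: $\frac{3}{430} \approx 0.0069767$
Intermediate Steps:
$s{\left(P \right)} = P$ ($s{\left(P \right)} = P + 0 = P$)
$C = \frac{3}{430}$ ($C = - \frac{3}{-430} = \left(-3\right) \left(- \frac{1}{430}\right) = \frac{3}{430} \approx 0.0069767$)
$W = \frac{3}{430} \approx 0.0069767$
$W - l{\left(s{\left(T{\left(0^{2} \right)} \right)} \right)} = \frac{3}{430} - 0^{2} = \frac{3}{430} - 0 = \frac{3}{430} + 0 = \frac{3}{430}$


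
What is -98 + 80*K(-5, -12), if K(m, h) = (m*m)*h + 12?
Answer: -23138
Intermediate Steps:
K(m, h) = 12 + h*m**2 (K(m, h) = m**2*h + 12 = h*m**2 + 12 = 12 + h*m**2)
-98 + 80*K(-5, -12) = -98 + 80*(12 - 12*(-5)**2) = -98 + 80*(12 - 12*25) = -98 + 80*(12 - 300) = -98 + 80*(-288) = -98 - 23040 = -23138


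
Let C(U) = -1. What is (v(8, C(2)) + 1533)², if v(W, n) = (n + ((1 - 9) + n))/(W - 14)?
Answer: 21196816/9 ≈ 2.3552e+6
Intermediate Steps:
v(W, n) = (-8 + 2*n)/(-14 + W) (v(W, n) = (n + (-8 + n))/(-14 + W) = (-8 + 2*n)/(-14 + W))
(v(8, C(2)) + 1533)² = (2*(-4 - 1)/(-14 + 8) + 1533)² = (2*(-5)/(-6) + 1533)² = (2*(-⅙)*(-5) + 1533)² = (5/3 + 1533)² = (4604/3)² = 21196816/9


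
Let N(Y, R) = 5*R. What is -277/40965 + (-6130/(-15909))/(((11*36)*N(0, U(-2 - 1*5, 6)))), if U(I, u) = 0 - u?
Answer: -1753460543/258078025260 ≈ -0.0067943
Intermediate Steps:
U(I, u) = -u
-277/40965 + (-6130/(-15909))/(((11*36)*N(0, U(-2 - 1*5, 6)))) = -277/40965 + (-6130/(-15909))/(((11*36)*(5*(-1*6)))) = -277*1/40965 + (-6130*(-1/15909))/((396*(5*(-6)))) = -277/40965 + 6130/(15909*((396*(-30)))) = -277/40965 + (6130/15909)/(-11880) = -277/40965 + (6130/15909)*(-1/11880) = -277/40965 - 613/18899892 = -1753460543/258078025260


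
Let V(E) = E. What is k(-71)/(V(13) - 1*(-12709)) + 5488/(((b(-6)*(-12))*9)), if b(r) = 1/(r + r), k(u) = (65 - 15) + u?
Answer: 69818147/114498 ≈ 609.78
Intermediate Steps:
k(u) = 50 + u
b(r) = 1/(2*r)
k(-71)/(V(13) - 1*(-12709)) + 5488/(((b(-6)*(-12))*9)) = (50 - 71)/(13 - 1*(-12709)) + 5488/(((((½)/(-6))*(-12))*9)) = -21/(13 + 12709) + 5488/(((((½)*(-⅙))*(-12))*9)) = -21/12722 + 5488/((-1/12*(-12)*9)) = -21*1/12722 + 5488/((1*9)) = -21/12722 + 5488/9 = 69818147/114498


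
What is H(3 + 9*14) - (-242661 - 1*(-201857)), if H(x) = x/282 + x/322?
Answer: 308770361/7567 ≈ 40805.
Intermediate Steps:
H(x) = 151*x/22701 (H(x) = x*(1/282) + x*(1/322) = x/282 + x/322 = 151*x/22701)
H(3 + 9*14) - (-242661 - 1*(-201857)) = 151*(3 + 9*14)/22701 - (-242661 - 1*(-201857)) = 151*(3 + 126)/22701 - (-242661 + 201857) = (151/22701)*129 - 1*(-40804) = 6493/7567 + 40804 = 308770361/7567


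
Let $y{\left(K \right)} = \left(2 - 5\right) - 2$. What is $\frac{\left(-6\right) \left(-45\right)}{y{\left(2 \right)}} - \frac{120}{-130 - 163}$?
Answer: $- \frac{15702}{293} \approx -53.59$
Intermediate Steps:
$y{\left(K \right)} = -5$ ($y{\left(K \right)} = \left(2 - 5\right) - 2 = -3 - 2 = -5$)
$\frac{\left(-6\right) \left(-45\right)}{y{\left(2 \right)}} - \frac{120}{-130 - 163} = \frac{\left(-6\right) \left(-45\right)}{-5} - \frac{120}{-130 - 163} = 270 \left(- \frac{1}{5}\right) - \frac{120}{-130 - 163} = -54 - \frac{120}{-293} = -54 - - \frac{120}{293} = -54 + \frac{120}{293} = - \frac{15702}{293}$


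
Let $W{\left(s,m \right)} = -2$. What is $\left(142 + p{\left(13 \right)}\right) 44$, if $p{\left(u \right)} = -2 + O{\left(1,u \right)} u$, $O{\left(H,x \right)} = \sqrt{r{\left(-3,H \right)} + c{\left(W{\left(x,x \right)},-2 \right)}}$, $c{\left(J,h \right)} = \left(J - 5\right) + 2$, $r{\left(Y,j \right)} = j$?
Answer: $6160 + 1144 i \approx 6160.0 + 1144.0 i$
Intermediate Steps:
$c{\left(J,h \right)} = -3 + J$ ($c{\left(J,h \right)} = \left(-5 + J\right) + 2 = -3 + J$)
$O{\left(H,x \right)} = \sqrt{-5 + H}$ ($O{\left(H,x \right)} = \sqrt{H - 5} = \sqrt{-5 + H}$)
$p{\left(u \right)} = -2 + 2 i u$ ($p{\left(u \right)} = -2 + \sqrt{-5 + 1} u = -2 + \sqrt{-4} u = -2 + 2 i u$)
$\left(142 + p{\left(13 \right)}\right) 44 = \left(142 - \left(2 - 2 i 13\right)\right) 44 = \left(142 - \left(2 - 26 i\right)\right) 44 = \left(140 + 26 i\right) 44 = 6160 + 1144 i$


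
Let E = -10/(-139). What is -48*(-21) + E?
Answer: 140122/139 ≈ 1008.1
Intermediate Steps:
E = 10/139 (E = -10*(-1/139) = 10/139 ≈ 0.071942)
-48*(-21) + E = -48*(-21) + 10/139 = 1008 + 10/139 = 140122/139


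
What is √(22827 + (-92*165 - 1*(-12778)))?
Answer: 5*√817 ≈ 142.92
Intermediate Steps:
√(22827 + (-92*165 - 1*(-12778))) = √(22827 + (-15180 + 12778)) = √(22827 - 2402) = √20425 = 5*√817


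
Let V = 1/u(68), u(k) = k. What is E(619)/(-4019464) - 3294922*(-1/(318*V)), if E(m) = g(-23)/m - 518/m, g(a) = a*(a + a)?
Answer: 69682360833631327/98899916586 ≈ 7.0457e+5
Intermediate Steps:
g(a) = 2*a² (g(a) = a*(2*a) = 2*a²)
E(m) = 540/m (E(m) = (2*(-23)²)/m - 518/m = (2*529)/m - 518/m = 1058/m - 518/m = 540/m)
V = 1/68 ≈ 0.014706
E(619)/(-4019464) - 3294922*(-1/(318*V)) = (540/619)/(-4019464) - 3294922/((1/68)*(-318)) = (540*(1/619))*(-1/4019464) - 3294922/(-159/34) = (540/619)*(-1/4019464) - 3294922*(-34/159) = -135/622012054 + 112027348/159 = 69682360833631327/98899916586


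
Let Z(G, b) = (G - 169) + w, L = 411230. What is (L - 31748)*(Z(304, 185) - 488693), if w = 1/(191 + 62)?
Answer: -46905938260386/253 ≈ -1.8540e+11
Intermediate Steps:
w = 1/253 ≈ 0.0039526
Z(G, b) = -42756/253 + G (Z(G, b) = (G - 169) + 1/253 = (-169 + G) + 1/253 = -42756/253 + G)
(L - 31748)*(Z(304, 185) - 488693) = (411230 - 31748)*((-42756/253 + 304) - 488693) = 379482*(34156/253 - 488693) = 379482*(-123605173/253) = -46905938260386/253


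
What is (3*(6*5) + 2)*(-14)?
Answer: -1288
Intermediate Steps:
(3*(6*5) + 2)*(-14) = (3*30 + 2)*(-14) = (90 + 2)*(-14) = 92*(-14) = -1288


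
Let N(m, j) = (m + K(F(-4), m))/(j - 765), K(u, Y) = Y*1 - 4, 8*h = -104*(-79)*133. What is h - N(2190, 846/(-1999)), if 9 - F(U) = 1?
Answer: 209004041495/1530081 ≈ 1.3660e+5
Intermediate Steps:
F(U) = 8 (F(U) = 9 - 1*1 = 9 - 1 = 8)
h = 136591 (h = (-104*(-79)*133)/8 = (8216*133)/8 = (⅛)*1092728 = 136591)
K(u, Y) = -4 + Y (K(u, Y) = Y - 4 = -4 + Y)
N(m, j) = (-4 + 2*m)/(-765 + j) (N(m, j) = (m + (-4 + m))/(j - 765) = (-4 + 2*m)/(-765 + j))
h - N(2190, 846/(-1999)) = 136591 - 2*(-2 + 2190)/(-765 + 846/(-1999)) = 136591 - 2*2188/(-765 + 846*(-1/1999)) = 136591 - 2*2188/(-765 - 846/1999) = 136591 - 2*2188/(-1530081/1999) = 136591 - 2*(-1999)*2188/1530081 = 136591 - 1*(-8747624/1530081) = 136591 + 8747624/1530081 = 209004041495/1530081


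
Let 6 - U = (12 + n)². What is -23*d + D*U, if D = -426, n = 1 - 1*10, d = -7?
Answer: 1439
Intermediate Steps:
n = -9 (n = 1 - 10 = -9)
U = -3 (U = 6 - (12 - 9)² = 6 - 1*3² = 6 - 1*9 = 6 - 9 = -3)
-23*d + D*U = -23*(-7) - 426*(-3) = 161 + 1278 = 1439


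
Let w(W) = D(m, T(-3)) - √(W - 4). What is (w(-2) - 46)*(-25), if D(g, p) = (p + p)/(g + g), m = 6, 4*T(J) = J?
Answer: 9225/8 + 25*I*√6 ≈ 1153.1 + 61.237*I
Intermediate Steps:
T(J) = J/4
D(g, p) = p/g (D(g, p) = (2*p)/((2*g)) = (2*p)*(1/(2*g)) = p/g)
w(W) = -⅛ - √(-4 + W) (w(W) = ((¼)*(-3))/6 - √(W - 4) = -¾*⅙ - √(-4 + W) = -⅛ - √(-4 + W))
(w(-2) - 46)*(-25) = ((-⅛ - √(-4 - 2)) - 46)*(-25) = ((-⅛ - √(-6)) - 46)*(-25) = ((-⅛ - I*√6) - 46)*(-25) = (-369/8 - I*√6)*(-25) = 9225/8 + 25*I*√6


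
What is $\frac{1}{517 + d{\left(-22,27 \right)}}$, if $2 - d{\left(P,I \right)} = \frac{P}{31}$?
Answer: $\frac{31}{16111} \approx 0.0019242$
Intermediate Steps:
$d{\left(P,I \right)} = 2 - \frac{P}{31}$
$\frac{1}{517 + d{\left(-22,27 \right)}} = \frac{1}{517 + \left(2 - - \frac{22}{31}\right)} = \frac{1}{517 + \left(2 + \frac{22}{31}\right)} = \frac{1}{517 + \frac{84}{31}} = \frac{1}{\frac{16111}{31}} = \frac{31}{16111}$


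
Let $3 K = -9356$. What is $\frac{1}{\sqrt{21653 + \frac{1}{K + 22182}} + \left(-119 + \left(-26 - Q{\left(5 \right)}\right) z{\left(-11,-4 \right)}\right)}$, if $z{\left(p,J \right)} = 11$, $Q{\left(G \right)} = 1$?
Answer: $- \frac{23791040}{8658737567} - \frac{\sqrt{70820382824870}}{8658737567} \approx -0.0037195$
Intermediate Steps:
$K = - \frac{9356}{3}$ ($K = \frac{1}{3} \left(-9356\right) = - \frac{9356}{3} \approx -3118.7$)
$\frac{1}{\sqrt{21653 + \frac{1}{K + 22182}} + \left(-119 + \left(-26 - Q{\left(5 \right)}\right) z{\left(-11,-4 \right)}\right)} = \frac{1}{\sqrt{21653 + \frac{1}{- \frac{9356}{3} + 22182}} + \left(-119 + \left(-26 - 1\right) 11\right)} = \frac{1}{\sqrt{21653 + \frac{1}{\frac{57190}{3}}} + \left(-119 + \left(-26 - 1\right) 11\right)} = \frac{1}{\sqrt{21653 + \frac{3}{57190}} - 416} = \frac{1}{\sqrt{\frac{1238335073}{57190}} - 416} = \frac{1}{\frac{\sqrt{70820382824870}}{57190} - 416} = \frac{1}{-416 + \frac{\sqrt{70820382824870}}{57190}}$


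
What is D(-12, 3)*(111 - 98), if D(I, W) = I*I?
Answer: 1872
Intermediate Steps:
D(I, W) = I**2
D(-12, 3)*(111 - 98) = (-12)**2*(111 - 98) = 144*13 = 1872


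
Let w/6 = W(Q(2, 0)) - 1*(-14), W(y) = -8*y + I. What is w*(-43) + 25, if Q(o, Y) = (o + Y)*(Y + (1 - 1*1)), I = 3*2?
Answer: -5135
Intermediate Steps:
I = 6
Q(o, Y) = Y*(Y + o) (Q(o, Y) = (Y + o)*(Y + (1 - 1)) = (Y + o)*(Y + 0) = (Y + o)*Y = Y*(Y + o))
W(y) = 6 - 8*y (W(y) = -8*y + 6 = 6 - 8*y)
w = 120 (w = 6*((6 - 0*(0 + 2)) - 1*(-14)) = 6*((6 - 0*2) + 14) = 6*((6 - 8*0) + 14) = 6*((6 + 0) + 14) = 6*(6 + 14) = 6*20 = 120)
w*(-43) + 25 = 120*(-43) + 25 = -5160 + 25 = -5135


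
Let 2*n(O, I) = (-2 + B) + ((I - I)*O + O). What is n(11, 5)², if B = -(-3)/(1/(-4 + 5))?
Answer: 36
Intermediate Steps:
B = 3 (B = -(-3)/(1/1) = -(-3)/1 = -(-3) = -1*(-3) = 3)
n(O, I) = ½ + O/2 (n(O, I) = ((-2 + 3) + ((I - I)*O + O))/2 = (1 + (0*O + O))/2 = (1 + (0 + O))/2 = (1 + O)/2 = ½ + O/2)
n(11, 5)² = (½ + (½)*11)² = (½ + 11/2)² = 6² = 36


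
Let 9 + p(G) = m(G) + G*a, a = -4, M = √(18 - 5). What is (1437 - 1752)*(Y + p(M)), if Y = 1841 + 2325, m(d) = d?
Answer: -1309455 + 945*√13 ≈ -1.3060e+6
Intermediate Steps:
M = √13 ≈ 3.6056
p(G) = -9 - 3*G (p(G) = -9 + (G + G*(-4)) = -9 + (G - 4*G) = -9 - 3*G)
Y = 4166
(1437 - 1752)*(Y + p(M)) = (1437 - 1752)*(4166 + (-9 - 3*√13)) = -315*(4157 - 3*√13) = -1309455 + 945*√13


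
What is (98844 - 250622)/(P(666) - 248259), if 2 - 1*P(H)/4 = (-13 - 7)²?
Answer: 151778/249851 ≈ 0.60747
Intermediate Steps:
P(H) = -1592 (P(H) = 8 - 4*(-13 - 7)² = 8 - 4*(-20)² = 8 - 4*400 = 8 - 1600 = -1592)
(98844 - 250622)/(P(666) - 248259) = (98844 - 250622)/(-1592 - 248259) = -151778/(-249851) = -151778*(-1/249851) = 151778/249851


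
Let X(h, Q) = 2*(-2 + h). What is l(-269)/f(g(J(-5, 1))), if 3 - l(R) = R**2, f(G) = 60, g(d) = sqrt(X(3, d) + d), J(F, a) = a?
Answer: -36179/30 ≈ -1206.0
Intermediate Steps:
X(h, Q) = -4 + 2*h
g(d) = sqrt(2 + d) (g(d) = sqrt((-4 + 2*3) + d) = sqrt((-4 + 6) + d) = sqrt(2 + d))
l(R) = 3 - R**2
l(-269)/f(g(J(-5, 1))) = (3 - 1*(-269)**2)/60 = (3 - 1*72361)*(1/60) = (3 - 72361)*(1/60) = -72358*1/60 = -36179/30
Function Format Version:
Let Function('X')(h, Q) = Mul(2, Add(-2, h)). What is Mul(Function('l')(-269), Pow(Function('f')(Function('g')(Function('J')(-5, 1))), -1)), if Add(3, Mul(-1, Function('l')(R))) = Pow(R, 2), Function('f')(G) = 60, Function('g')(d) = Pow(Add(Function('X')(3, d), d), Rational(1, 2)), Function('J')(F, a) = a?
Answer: Rational(-36179, 30) ≈ -1206.0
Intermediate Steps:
Function('X')(h, Q) = Add(-4, Mul(2, h))
Function('g')(d) = Pow(Add(2, d), Rational(1, 2)) (Function('g')(d) = Pow(Add(Add(-4, Mul(2, 3)), d), Rational(1, 2)) = Pow(Add(Add(-4, 6), d), Rational(1, 2)) = Pow(Add(2, d), Rational(1, 2)))
Function('l')(R) = Add(3, Mul(-1, Pow(R, 2)))
Mul(Function('l')(-269), Pow(Function('f')(Function('g')(Function('J')(-5, 1))), -1)) = Mul(Add(3, Mul(-1, Pow(-269, 2))), Pow(60, -1)) = Mul(Add(3, Mul(-1, 72361)), Rational(1, 60)) = Mul(Add(3, -72361), Rational(1, 60)) = Mul(-72358, Rational(1, 60)) = Rational(-36179, 30)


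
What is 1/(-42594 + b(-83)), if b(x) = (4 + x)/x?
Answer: -83/3535223 ≈ -2.3478e-5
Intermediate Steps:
b(x) = (4 + x)/x
1/(-42594 + b(-83)) = 1/(-42594 + (4 - 83)/(-83)) = 1/(-42594 - 1/83*(-79)) = 1/(-42594 + 79/83) = 1/(-3535223/83) = -83/3535223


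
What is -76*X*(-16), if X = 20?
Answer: 24320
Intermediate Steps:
-76*X*(-16) = -76*20*(-16) = -1520*(-16) = 24320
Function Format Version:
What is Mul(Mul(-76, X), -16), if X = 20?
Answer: 24320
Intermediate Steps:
Mul(Mul(-76, X), -16) = Mul(Mul(-76, 20), -16) = Mul(-1520, -16) = 24320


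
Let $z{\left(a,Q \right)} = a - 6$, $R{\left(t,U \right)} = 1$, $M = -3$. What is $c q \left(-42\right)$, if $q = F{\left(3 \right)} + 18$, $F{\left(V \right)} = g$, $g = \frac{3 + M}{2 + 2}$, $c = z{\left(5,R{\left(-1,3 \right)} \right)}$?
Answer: $756$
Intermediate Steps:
$z{\left(a,Q \right)} = -6 + a$
$c = -1$ ($c = -6 + 5 = -1$)
$g = 0$ ($g = \frac{3 - 3}{2 + 2} = \frac{0}{4} = 0 \cdot \frac{1}{4} = 0$)
$F{\left(V \right)} = 0$
$q = 18$ ($q = 0 + 18 = 18$)
$c q \left(-42\right) = \left(-1\right) 18 \left(-42\right) = \left(-18\right) \left(-42\right) = 756$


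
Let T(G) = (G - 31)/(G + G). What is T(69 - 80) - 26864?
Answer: -295483/11 ≈ -26862.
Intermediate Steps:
T(G) = (-31 + G)/(2*G) (T(G) = (-31 + G)/((2*G)) = (-31 + G)*(1/(2*G)) = (-31 + G)/(2*G))
T(69 - 80) - 26864 = (-31 + (69 - 80))/(2*(69 - 80)) - 26864 = (½)*(-31 - 11)/(-11) - 26864 = (½)*(-1/11)*(-42) - 26864 = 21/11 - 26864 = -295483/11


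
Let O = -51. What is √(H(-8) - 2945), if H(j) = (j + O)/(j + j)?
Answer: 9*I*√581/4 ≈ 54.234*I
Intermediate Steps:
H(j) = (-51 + j)/(2*j) (H(j) = (j - 51)/(j + j) = (-51 + j)/((2*j)) = (-51 + j)*(1/(2*j)) = (-51 + j)/(2*j))
√(H(-8) - 2945) = √((½)*(-51 - 8)/(-8) - 2945) = √((½)*(-⅛)*(-59) - 2945) = √(59/16 - 2945) = √(-47061/16) = 9*I*√581/4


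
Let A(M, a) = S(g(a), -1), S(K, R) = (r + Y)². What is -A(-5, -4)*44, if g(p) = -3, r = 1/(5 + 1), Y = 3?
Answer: -3971/9 ≈ -441.22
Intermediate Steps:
r = ⅙ (r = 1/6 = ⅙ ≈ 0.16667)
S(K, R) = 361/36 (S(K, R) = (⅙ + 3)² = (19/6)² = 361/36)
A(M, a) = 361/36
-A(-5, -4)*44 = -1*361/36*44 = -361/36*44 = -3971/9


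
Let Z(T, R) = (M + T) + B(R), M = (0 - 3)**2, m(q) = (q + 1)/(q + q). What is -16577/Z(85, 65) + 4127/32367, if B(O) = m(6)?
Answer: -6433888963/36736545 ≈ -175.14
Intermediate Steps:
m(q) = (1 + q)/(2*q) (m(q) = (1 + q)/((2*q)) = (1 + q)*(1/(2*q)) = (1 + q)/(2*q))
B(O) = 7/12 (B(O) = (1/2)*(1 + 6)/6 = (1/2)*(1/6)*7 = 7/12)
M = 9 (M = (-3)**2 = 9)
Z(T, R) = 115/12 + T (Z(T, R) = (9 + T) + 7/12 = 115/12 + T)
-16577/Z(85, 65) + 4127/32367 = -16577/(115/12 + 85) + 4127/32367 = -16577/1135/12 + 4127*(1/32367) = -16577*12/1135 + 4127/32367 = -198924/1135 + 4127/32367 = -6433888963/36736545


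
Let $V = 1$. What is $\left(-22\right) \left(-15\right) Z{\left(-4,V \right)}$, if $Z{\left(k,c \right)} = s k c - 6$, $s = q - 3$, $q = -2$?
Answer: $4620$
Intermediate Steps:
$s = -5$ ($s = -2 - 3 = -5$)
$Z{\left(k,c \right)} = -6 - 5 c k$ ($Z{\left(k,c \right)} = - 5 k c - 6 = - 5 c k - 6 = -6 - 5 c k$)
$\left(-22\right) \left(-15\right) Z{\left(-4,V \right)} = \left(-22\right) \left(-15\right) \left(-6 - 5 \left(-4\right)\right) = 330 \left(-6 + 20\right) = 330 \cdot 14 = 4620$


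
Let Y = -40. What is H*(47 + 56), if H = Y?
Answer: -4120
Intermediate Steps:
H = -40
H*(47 + 56) = -40*(47 + 56) = -40*103 = -4120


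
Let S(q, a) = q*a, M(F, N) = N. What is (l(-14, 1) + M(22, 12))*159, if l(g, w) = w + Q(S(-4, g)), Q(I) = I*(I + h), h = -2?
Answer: 482883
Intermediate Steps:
S(q, a) = a*q
Q(I) = I*(-2 + I) (Q(I) = I*(I - 2) = I*(-2 + I))
l(g, w) = w - 4*g*(-2 - 4*g) (l(g, w) = w + (g*(-4))*(-2 + g*(-4)) = w + (-4*g)*(-2 - 4*g) = w - 4*g*(-2 - 4*g))
(l(-14, 1) + M(22, 12))*159 = ((1 + 8*(-14) + 16*(-14)**2) + 12)*159 = ((1 - 112 + 16*196) + 12)*159 = ((1 - 112 + 3136) + 12)*159 = (3025 + 12)*159 = 3037*159 = 482883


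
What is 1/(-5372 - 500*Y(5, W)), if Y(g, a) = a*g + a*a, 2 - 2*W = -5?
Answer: -1/20247 ≈ -4.9390e-5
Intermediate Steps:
W = 7/2 (W = 1 - ½*(-5) = 1 + 5/2 = 7/2 ≈ 3.5000)
Y(g, a) = a² + a*g (Y(g, a) = a*g + a² = a² + a*g)
1/(-5372 - 500*Y(5, W)) = 1/(-5372 - 1750*(7/2 + 5)) = 1/(-5372 - 1750*17/2) = 1/(-5372 - 500*119/4) = 1/(-5372 - 14875) = 1/(-20247) = -1/20247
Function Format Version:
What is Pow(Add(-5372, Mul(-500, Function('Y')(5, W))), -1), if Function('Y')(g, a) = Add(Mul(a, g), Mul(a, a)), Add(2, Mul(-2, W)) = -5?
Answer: Rational(-1, 20247) ≈ -4.9390e-5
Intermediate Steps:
W = Rational(7, 2) (W = Add(1, Mul(Rational(-1, 2), -5)) = Add(1, Rational(5, 2)) = Rational(7, 2) ≈ 3.5000)
Function('Y')(g, a) = Add(Pow(a, 2), Mul(a, g)) (Function('Y')(g, a) = Add(Mul(a, g), Pow(a, 2)) = Add(Pow(a, 2), Mul(a, g)))
Pow(Add(-5372, Mul(-500, Function('Y')(5, W))), -1) = Pow(Add(-5372, Mul(-500, Mul(Rational(7, 2), Add(Rational(7, 2), 5)))), -1) = Pow(Add(-5372, Mul(-500, Mul(Rational(7, 2), Rational(17, 2)))), -1) = Pow(Add(-5372, Mul(-500, Rational(119, 4))), -1) = Pow(Add(-5372, -14875), -1) = Pow(-20247, -1) = Rational(-1, 20247)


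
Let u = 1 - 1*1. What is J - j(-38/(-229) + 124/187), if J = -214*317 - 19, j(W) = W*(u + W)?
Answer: -124438060029957/1833809329 ≈ -67858.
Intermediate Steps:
u = 0 (u = 1 - 1 = 0)
j(W) = W**2 (j(W) = W*(0 + W) = W*W = W**2)
J = -67857 (J = -67838 - 19 = -67857)
J - j(-38/(-229) + 124/187) = -67857 - (-38/(-229) + 124/187)**2 = -67857 - (-38*(-1/229) + 124*(1/187))**2 = -67857 - (38/229 + 124/187)**2 = -67857 - (35502/42823)**2 = -67857 - 1*1260392004/1833809329 = -67857 - 1260392004/1833809329 = -124438060029957/1833809329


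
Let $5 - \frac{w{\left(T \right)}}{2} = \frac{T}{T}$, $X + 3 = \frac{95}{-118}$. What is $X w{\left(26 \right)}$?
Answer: $- \frac{1796}{59} \approx -30.441$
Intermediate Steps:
$X = - \frac{449}{118}$ ($X = -3 + \frac{95}{-118} = -3 + 95 \left(- \frac{1}{118}\right) = -3 - \frac{95}{118} = - \frac{449}{118} \approx -3.8051$)
$w{\left(T \right)} = 8$ ($w{\left(T \right)} = 10 - 2 \frac{T}{T} = 10 - 2 = 8$)
$X w{\left(26 \right)} = \left(- \frac{449}{118}\right) 8 = - \frac{1796}{59}$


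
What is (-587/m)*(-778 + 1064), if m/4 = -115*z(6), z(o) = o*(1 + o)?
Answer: 83941/9660 ≈ 8.6895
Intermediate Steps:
m = -19320 (m = 4*(-690*(1 + 6)) = 4*(-690*7) = 4*(-115*42) = 4*(-4830) = -19320)
(-587/m)*(-778 + 1064) = (-587/(-19320))*(-778 + 1064) = -587*(-1/19320)*286 = (587/19320)*286 = 83941/9660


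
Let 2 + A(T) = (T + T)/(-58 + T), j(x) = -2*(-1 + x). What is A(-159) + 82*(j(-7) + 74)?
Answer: 1601344/217 ≈ 7379.5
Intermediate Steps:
j(x) = 2 - 2*x
A(T) = -2 + 2*T/(-58 + T) (A(T) = -2 + (T + T)/(-58 + T) = -2 + (2*T)/(-58 + T) = -2 + 2*T/(-58 + T))
A(-159) + 82*(j(-7) + 74) = 116/(-58 - 159) + 82*((2 - 2*(-7)) + 74) = 116/(-217) + 82*((2 + 14) + 74) = 116*(-1/217) + 82*(16 + 74) = -116/217 + 82*90 = -116/217 + 7380 = 1601344/217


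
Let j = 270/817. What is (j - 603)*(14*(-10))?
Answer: 68933340/817 ≈ 84374.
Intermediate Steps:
j = 270/817 (j = 270*(1/817) = 270/817 ≈ 0.33048)
(j - 603)*(14*(-10)) = (270/817 - 603)*(14*(-10)) = -492381/817*(-140) = 68933340/817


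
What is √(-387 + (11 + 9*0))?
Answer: 2*I*√94 ≈ 19.391*I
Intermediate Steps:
√(-387 + (11 + 9*0)) = √(-387 + (11 + 0)) = √(-387 + 11) = √(-376) = 2*I*√94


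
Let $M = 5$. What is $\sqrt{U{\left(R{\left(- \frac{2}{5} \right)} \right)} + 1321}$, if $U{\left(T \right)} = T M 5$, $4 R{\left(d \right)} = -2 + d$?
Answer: $\sqrt{1306} \approx 36.139$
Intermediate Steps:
$R{\left(d \right)} = - \frac{1}{2} + \frac{d}{4}$ ($R{\left(d \right)} = \frac{-2 + d}{4} = - \frac{1}{2} + \frac{d}{4}$)
$U{\left(T \right)} = 25 T$ ($U{\left(T \right)} = T 5 \cdot 5 = 5 T 5 = 25 T$)
$\sqrt{U{\left(R{\left(- \frac{2}{5} \right)} \right)} + 1321} = \sqrt{25 \left(- \frac{1}{2} + \frac{\left(-2\right) \frac{1}{5}}{4}\right) + 1321} = \sqrt{25 \left(- \frac{1}{2} + \frac{1}{4} \left(- \frac{2}{5}\right)\right) + 1321} = \sqrt{25 \left(- \frac{1}{2} - \frac{1}{10}\right) + 1321} = \sqrt{25 \left(- \frac{3}{5}\right) + 1321} = \sqrt{-15 + 1321} = \sqrt{1306}$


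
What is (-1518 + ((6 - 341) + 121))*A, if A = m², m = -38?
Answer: -2501008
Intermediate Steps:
A = 1444 (A = (-38)² = 1444)
(-1518 + ((6 - 341) + 121))*A = (-1518 + ((6 - 341) + 121))*1444 = (-1518 + (-335 + 121))*1444 = (-1518 - 214)*1444 = -1732*1444 = -2501008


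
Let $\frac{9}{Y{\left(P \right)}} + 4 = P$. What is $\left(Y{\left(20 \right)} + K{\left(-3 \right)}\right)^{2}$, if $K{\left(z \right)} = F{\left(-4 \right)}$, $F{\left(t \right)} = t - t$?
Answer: $\frac{81}{256} \approx 0.31641$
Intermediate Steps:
$F{\left(t \right)} = 0$
$Y{\left(P \right)} = \frac{9}{-4 + P}$
$K{\left(z \right)} = 0$
$\left(Y{\left(20 \right)} + K{\left(-3 \right)}\right)^{2} = \left(\frac{9}{-4 + 20} + 0\right)^{2} = \left(\frac{9}{16} + 0\right)^{2} = \left(\frac{9}{16}\right)^{2} = \frac{81}{256}$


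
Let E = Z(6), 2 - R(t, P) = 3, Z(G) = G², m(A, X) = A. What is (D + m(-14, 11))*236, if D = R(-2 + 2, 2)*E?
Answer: -11800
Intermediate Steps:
R(t, P) = -1 (R(t, P) = 2 - 1*3 = 2 - 3 = -1)
E = 36 (E = 6² = 36)
D = -36 (D = -1*36 = -36)
(D + m(-14, 11))*236 = (-36 - 14)*236 = -50*236 = -11800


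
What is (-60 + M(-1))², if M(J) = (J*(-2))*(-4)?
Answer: 4624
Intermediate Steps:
M(J) = 8*J (M(J) = -2*J*(-4) = 8*J)
(-60 + M(-1))² = (-60 + 8*(-1))² = (-60 - 8)² = (-68)² = 4624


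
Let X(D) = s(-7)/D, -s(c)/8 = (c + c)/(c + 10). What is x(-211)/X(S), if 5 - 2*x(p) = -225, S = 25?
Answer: 8625/112 ≈ 77.009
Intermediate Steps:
s(c) = -16*c/(10 + c) (s(c) = -8*(c + c)/(c + 10) = -8*2*c/(10 + c) = -16*c/(10 + c))
x(p) = 115 (x(p) = 5/2 - ½*(-225) = 5/2 + 225/2 = 115)
X(D) = 112/(3*D) (X(D) = (-16*(-7)/(10 - 7))/D = (-16*(-7)/3)/D = (-16*(-7)*⅓)/D = 112/(3*D))
x(-211)/X(S) = 115/(((112/3)/25)) = 115/(((112/3)*(1/25))) = 115/(112/75) = 115*(75/112) = 8625/112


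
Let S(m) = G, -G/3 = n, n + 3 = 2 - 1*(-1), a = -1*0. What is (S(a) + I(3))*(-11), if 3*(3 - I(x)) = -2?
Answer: -121/3 ≈ -40.333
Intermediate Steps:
a = 0
I(x) = 11/3 (I(x) = 3 - 1/3*(-2) = 3 + 2/3 = 11/3)
n = 0 (n = -3 + (2 - 1*(-1)) = -3 + (2 + 1) = -3 + 3 = 0)
G = 0 (G = -3*0 = 0)
S(m) = 0
(S(a) + I(3))*(-11) = (0 + 11/3)*(-11) = (11/3)*(-11) = -121/3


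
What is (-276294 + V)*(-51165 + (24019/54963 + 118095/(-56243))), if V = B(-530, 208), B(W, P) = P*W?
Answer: 61138348048757296502/3091284009 ≈ 1.9778e+10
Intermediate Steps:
V = -110240 (V = 208*(-530) = -110240)
(-276294 + V)*(-51165 + (24019/54963 + 118095/(-56243))) = (-276294 - 110240)*(-51165 + (24019/54963 + 118095/(-56243))) = -386534*(-51165 + (24019*(1/54963) + 118095*(-1/56243))) = -386534*(-51165 + (24019/54963 - 118095/56243)) = -386534*(-51165 - 5139954868/3091284009) = -386534*(-158170686275353/3091284009) = 61138348048757296502/3091284009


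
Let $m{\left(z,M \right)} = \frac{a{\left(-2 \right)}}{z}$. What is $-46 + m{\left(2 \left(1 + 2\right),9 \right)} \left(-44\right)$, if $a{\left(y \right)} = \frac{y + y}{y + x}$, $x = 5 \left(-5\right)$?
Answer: $- \frac{3814}{81} \approx -47.086$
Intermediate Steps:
$x = -25$
$a{\left(y \right)} = \frac{2 y}{-25 + y}$ ($a{\left(y \right)} = \frac{y + y}{y - 25} = \frac{2 y}{-25 + y}$)
$m{\left(z,M \right)} = \frac{4}{27 z}$ ($m{\left(z,M \right)} = \frac{2 \left(-2\right) \frac{1}{-25 - 2}}{z} = \frac{2 \left(-2\right) \frac{1}{-27}}{z} = \frac{2 \left(-2\right) \left(- \frac{1}{27}\right)}{z} = \frac{4}{27 z}$)
$-46 + m{\left(2 \left(1 + 2\right),9 \right)} \left(-44\right) = -46 + \frac{4}{27 \cdot 2 \left(1 + 2\right)} \left(-44\right) = -46 + \frac{4}{27 \cdot 2 \cdot 3} \left(-44\right) = -46 + \frac{4}{27 \cdot 6} \left(-44\right) = -46 + \frac{4}{27} \cdot \frac{1}{6} \left(-44\right) = -46 + \frac{2}{81} \left(-44\right) = -46 - \frac{88}{81} = - \frac{3814}{81}$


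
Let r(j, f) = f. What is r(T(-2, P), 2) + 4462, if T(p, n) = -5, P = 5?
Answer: 4464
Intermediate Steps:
r(T(-2, P), 2) + 4462 = 2 + 4462 = 4464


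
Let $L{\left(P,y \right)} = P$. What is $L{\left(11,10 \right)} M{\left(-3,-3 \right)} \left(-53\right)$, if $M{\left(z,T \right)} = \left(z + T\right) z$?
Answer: $-10494$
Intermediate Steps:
$M{\left(z,T \right)} = z \left(T + z\right)$ ($M{\left(z,T \right)} = \left(T + z\right) z = z \left(T + z\right)$)
$L{\left(11,10 \right)} M{\left(-3,-3 \right)} \left(-53\right) = 11 \left(- 3 \left(-3 - 3\right)\right) \left(-53\right) = 11 \left(\left(-3\right) \left(-6\right)\right) \left(-53\right) = 11 \cdot 18 \left(-53\right) = 198 \left(-53\right) = -10494$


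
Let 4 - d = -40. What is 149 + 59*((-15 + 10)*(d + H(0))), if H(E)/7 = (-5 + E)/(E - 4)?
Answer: -61649/4 ≈ -15412.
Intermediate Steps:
d = 44 (d = 4 - 1*(-40) = 4 + 40 = 44)
H(E) = 7*(-5 + E)/(-4 + E) (H(E) = 7*((-5 + E)/(E - 4)) = 7*((-5 + E)/(-4 + E)) = 7*(-5 + E)/(-4 + E))
149 + 59*((-15 + 10)*(d + H(0))) = 149 + 59*((-15 + 10)*(44 + 7*(-5 + 0)/(-4 + 0))) = 149 + 59*(-5*(44 + 7*(-5)/(-4))) = 149 + 59*(-5*(44 + 7*(-¼)*(-5))) = 149 + 59*(-5*(44 + 35/4)) = 149 + 59*(-5*211/4) = 149 + 59*(-1055/4) = 149 - 62245/4 = -61649/4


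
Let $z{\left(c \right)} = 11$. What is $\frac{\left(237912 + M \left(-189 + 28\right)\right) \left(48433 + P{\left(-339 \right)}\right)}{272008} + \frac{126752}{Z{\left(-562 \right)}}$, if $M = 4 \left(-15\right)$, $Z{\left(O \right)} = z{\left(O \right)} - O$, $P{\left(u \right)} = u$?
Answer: $\frac{857129071135}{19482573} \approx 43995.0$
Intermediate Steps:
$Z{\left(O \right)} = 11 - O$
$M = -60$
$\frac{\left(237912 + M \left(-189 + 28\right)\right) \left(48433 + P{\left(-339 \right)}\right)}{272008} + \frac{126752}{Z{\left(-562 \right)}} = \frac{\left(237912 - 60 \left(-189 + 28\right)\right) \left(48433 - 339\right)}{272008} + \frac{126752}{11 - -562} = \left(237912 - -9660\right) 48094 \cdot \frac{1}{272008} + \frac{126752}{11 + 562} = \left(237912 + 9660\right) 48094 \cdot \frac{1}{272008} + \frac{126752}{573} = 247572 \cdot 48094 \cdot \frac{1}{272008} + 126752 \cdot \frac{1}{573} = 11906727768 \cdot \frac{1}{272008} + \frac{126752}{573} = \frac{1488340971}{34001} + \frac{126752}{573} = \frac{857129071135}{19482573}$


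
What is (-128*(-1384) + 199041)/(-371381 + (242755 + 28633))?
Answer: -376193/99993 ≈ -3.7622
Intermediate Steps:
(-128*(-1384) + 199041)/(-371381 + (242755 + 28633)) = (177152 + 199041)/(-371381 + 271388) = 376193/(-99993) = 376193*(-1/99993) = -376193/99993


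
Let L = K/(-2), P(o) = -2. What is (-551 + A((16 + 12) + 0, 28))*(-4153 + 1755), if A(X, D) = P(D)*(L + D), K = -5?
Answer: 1467576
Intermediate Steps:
L = 5/2 (L = -5/(-2) = -5*(-½) = 5/2 ≈ 2.5000)
A(X, D) = -5 - 2*D (A(X, D) = -2*(5/2 + D) = -5 - 2*D)
(-551 + A((16 + 12) + 0, 28))*(-4153 + 1755) = (-551 + (-5 - 2*28))*(-4153 + 1755) = (-551 + (-5 - 56))*(-2398) = (-551 - 61)*(-2398) = -612*(-2398) = 1467576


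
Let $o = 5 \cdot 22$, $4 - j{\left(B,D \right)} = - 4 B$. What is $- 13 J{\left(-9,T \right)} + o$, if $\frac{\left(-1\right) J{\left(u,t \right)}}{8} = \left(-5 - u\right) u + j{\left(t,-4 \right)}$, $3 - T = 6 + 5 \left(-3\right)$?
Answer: $1774$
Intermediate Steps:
$j{\left(B,D \right)} = 4 + 4 B$ ($j{\left(B,D \right)} = 4 - - 4 B = 4 + 4 B$)
$T = 12$ ($T = 3 - \left(6 + 5 \left(-3\right)\right) = 3 - \left(6 - 15\right) = 3 - -9 = 3 + 9 = 12$)
$J{\left(u,t \right)} = -32 - 32 t - 8 u \left(-5 - u\right)$ ($J{\left(u,t \right)} = - 8 \left(\left(-5 - u\right) u + \left(4 + 4 t\right)\right) = - 8 \left(u \left(-5 - u\right) + \left(4 + 4 t\right)\right) = - 8 \left(4 + 4 t + u \left(-5 - u\right)\right) = -32 - 32 t - 8 u \left(-5 - u\right)$)
$o = 110$
$- 13 J{\left(-9,T \right)} + o = - 13 \left(-32 - 384 + 8 \left(-9\right)^{2} + 40 \left(-9\right)\right) + 110 = - 13 \left(-32 - 384 + 8 \cdot 81 - 360\right) + 110 = - 13 \left(-32 - 384 + 648 - 360\right) + 110 = \left(-13\right) \left(-128\right) + 110 = 1664 + 110 = 1774$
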